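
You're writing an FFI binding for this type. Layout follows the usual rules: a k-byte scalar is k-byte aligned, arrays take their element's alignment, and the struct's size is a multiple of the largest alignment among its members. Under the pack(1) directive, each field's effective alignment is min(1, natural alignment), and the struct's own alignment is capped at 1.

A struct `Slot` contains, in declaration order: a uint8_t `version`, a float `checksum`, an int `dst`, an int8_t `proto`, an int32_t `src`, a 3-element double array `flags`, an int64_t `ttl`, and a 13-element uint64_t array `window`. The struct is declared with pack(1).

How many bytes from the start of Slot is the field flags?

version at 0 (size 1, align 1) → ends 1
checksum at 1 (size 4, align 1) → ends 5
dst at 5 (size 4, align 1) → ends 9
proto at 9 (size 1, align 1) → ends 10
src at 10 (size 4, align 1) → ends 14
flags at 14 (size 24, align 1) → ends 38

14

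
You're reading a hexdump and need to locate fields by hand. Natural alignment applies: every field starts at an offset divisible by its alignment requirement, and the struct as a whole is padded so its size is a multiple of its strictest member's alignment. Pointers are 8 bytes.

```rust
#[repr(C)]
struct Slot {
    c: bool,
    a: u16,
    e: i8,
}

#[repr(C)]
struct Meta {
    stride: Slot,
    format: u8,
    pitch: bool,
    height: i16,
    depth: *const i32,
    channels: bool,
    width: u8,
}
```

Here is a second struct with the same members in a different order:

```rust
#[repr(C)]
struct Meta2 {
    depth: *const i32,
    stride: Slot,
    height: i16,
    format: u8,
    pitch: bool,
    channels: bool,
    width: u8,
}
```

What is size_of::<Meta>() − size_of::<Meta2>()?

Slot: c at 0 (size 1, align 1) → ends 1; pad 1 to align 2 for a; a at 2 (size 2, align 2) → ends 4; e at 4 (size 1, align 1) → ends 5; tail pad 1 to reach multiple of 2; total 6 bytes, alignment 2
stride at 0 (size 6, align 2) → ends 6
format at 6 (size 1, align 1) → ends 7
pitch at 7 (size 1, align 1) → ends 8
height at 8 (size 2, align 2) → ends 10
pad 6 to align 8 for depth
depth at 16 (size 8, align 8) → ends 24
channels at 24 (size 1, align 1) → ends 25
width at 25 (size 1, align 1) → ends 26
tail pad 6 to reach multiple of 8
total 32 bytes, alignment 8
— Meta2 —
depth at 0 (size 8, align 8) → ends 8
stride at 8 (size 6, align 2) → ends 14
height at 14 (size 2, align 2) → ends 16
format at 16 (size 1, align 1) → ends 17
pitch at 17 (size 1, align 1) → ends 18
channels at 18 (size 1, align 1) → ends 19
width at 19 (size 1, align 1) → ends 20
tail pad 4 to reach multiple of 8
total 24 bytes, alignment 8
32 − 24 = 8

8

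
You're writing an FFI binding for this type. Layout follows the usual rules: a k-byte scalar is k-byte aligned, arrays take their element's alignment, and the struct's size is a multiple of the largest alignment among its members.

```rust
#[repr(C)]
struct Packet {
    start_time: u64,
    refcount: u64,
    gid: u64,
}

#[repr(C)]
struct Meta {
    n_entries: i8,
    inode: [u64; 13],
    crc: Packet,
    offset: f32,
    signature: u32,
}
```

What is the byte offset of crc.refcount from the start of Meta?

120

Packet: 0..8  start_time  (8B, 8-aligned); 8..16  refcount  (8B, 8-aligned); 16..24  gid  (8B, 8-aligned); sizeof = 24, alignof = 8
0..1  n_entries  (1B, 1-aligned)
1..8  -- padding (7B)
8..112  inode  (104B, 8-aligned)
112..136  crc  (24B, 8-aligned)
within Packet: refcount at 8
112 + 8 = 120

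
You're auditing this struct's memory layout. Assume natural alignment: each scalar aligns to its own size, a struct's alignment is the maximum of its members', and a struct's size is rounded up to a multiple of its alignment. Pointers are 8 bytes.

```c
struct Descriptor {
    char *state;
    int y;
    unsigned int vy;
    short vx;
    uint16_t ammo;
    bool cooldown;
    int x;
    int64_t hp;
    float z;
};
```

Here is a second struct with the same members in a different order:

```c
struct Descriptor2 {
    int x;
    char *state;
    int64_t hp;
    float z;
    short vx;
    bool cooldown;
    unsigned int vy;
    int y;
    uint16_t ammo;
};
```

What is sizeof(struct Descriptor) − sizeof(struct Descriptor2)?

0

@0: state [8B, align 8] → 8
@8: y [4B, align 4] → 12
@12: vy [4B, align 4] → 16
@16: vx [2B, align 2] → 18
@18: ammo [2B, align 2] → 20
@20: cooldown [1B, align 1] → 21
+3 pad (align 4)
@24: x [4B, align 4] → 28
+4 pad (align 8)
@32: hp [8B, align 8] → 40
@40: z [4B, align 4] → 44
+4 tail pad (align 8)
size 48, align 8
— Descriptor2 —
@0: x [4B, align 4] → 4
+4 pad (align 8)
@8: state [8B, align 8] → 16
@16: hp [8B, align 8] → 24
@24: z [4B, align 4] → 28
@28: vx [2B, align 2] → 30
@30: cooldown [1B, align 1] → 31
+1 pad (align 4)
@32: vy [4B, align 4] → 36
@36: y [4B, align 4] → 40
@40: ammo [2B, align 2] → 42
+6 tail pad (align 8)
size 48, align 8
48 − 48 = 0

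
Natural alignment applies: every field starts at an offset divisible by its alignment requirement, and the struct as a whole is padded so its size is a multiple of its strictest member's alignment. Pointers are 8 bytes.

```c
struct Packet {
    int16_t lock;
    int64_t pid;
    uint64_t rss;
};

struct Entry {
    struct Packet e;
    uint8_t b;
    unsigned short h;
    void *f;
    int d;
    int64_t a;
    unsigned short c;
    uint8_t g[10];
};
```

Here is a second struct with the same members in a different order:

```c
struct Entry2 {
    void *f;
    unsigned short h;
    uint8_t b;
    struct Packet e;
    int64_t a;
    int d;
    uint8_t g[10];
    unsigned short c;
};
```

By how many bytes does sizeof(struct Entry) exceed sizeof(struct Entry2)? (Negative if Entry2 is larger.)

8

Packet: @0: lock [2B, align 2] → 2; +6 pad (align 8); @8: pid [8B, align 8] → 16; @16: rss [8B, align 8] → 24; size 24, align 8
@0: e [24B, align 8] → 24
@24: b [1B, align 1] → 25
+1 pad (align 2)
@26: h [2B, align 2] → 28
+4 pad (align 8)
@32: f [8B, align 8] → 40
@40: d [4B, align 4] → 44
+4 pad (align 8)
@48: a [8B, align 8] → 56
@56: c [2B, align 2] → 58
@58: g [10B, align 1] → 68
+4 tail pad (align 8)
size 72, align 8
— Entry2 —
@0: f [8B, align 8] → 8
@8: h [2B, align 2] → 10
@10: b [1B, align 1] → 11
+5 pad (align 8)
@16: e [24B, align 8] → 40
@40: a [8B, align 8] → 48
@48: d [4B, align 4] → 52
@52: g [10B, align 1] → 62
@62: c [2B, align 2] → 64
size 64, align 8
72 − 64 = 8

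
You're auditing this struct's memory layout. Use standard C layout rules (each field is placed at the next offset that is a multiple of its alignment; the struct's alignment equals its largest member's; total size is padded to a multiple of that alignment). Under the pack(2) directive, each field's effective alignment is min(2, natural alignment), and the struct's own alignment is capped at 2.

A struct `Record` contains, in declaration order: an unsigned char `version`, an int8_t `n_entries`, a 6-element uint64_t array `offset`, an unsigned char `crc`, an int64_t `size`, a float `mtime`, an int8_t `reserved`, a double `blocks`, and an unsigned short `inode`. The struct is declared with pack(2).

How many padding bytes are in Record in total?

0..1  version  (1B, 1-aligned)
1..2  n_entries  (1B, 1-aligned)
2..50  offset  (48B, 2-aligned)
50..51  crc  (1B, 1-aligned)
51..52  -- padding (1B)
52..60  size  (8B, 2-aligned)
60..64  mtime  (4B, 2-aligned)
64..65  reserved  (1B, 1-aligned)
65..66  -- padding (1B)
66..74  blocks  (8B, 2-aligned)
74..76  inode  (2B, 2-aligned)
sizeof = 76, alignof = 2
data bytes 74, size 76 → padding 2

2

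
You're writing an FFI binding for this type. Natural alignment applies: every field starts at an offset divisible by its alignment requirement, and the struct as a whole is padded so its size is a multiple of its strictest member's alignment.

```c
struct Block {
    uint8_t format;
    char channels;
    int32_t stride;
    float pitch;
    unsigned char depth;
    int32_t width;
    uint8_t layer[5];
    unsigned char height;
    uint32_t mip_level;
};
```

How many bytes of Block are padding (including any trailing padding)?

7

@0: format [1B, align 1] → 1
@1: channels [1B, align 1] → 2
+2 pad (align 4)
@4: stride [4B, align 4] → 8
@8: pitch [4B, align 4] → 12
@12: depth [1B, align 1] → 13
+3 pad (align 4)
@16: width [4B, align 4] → 20
@20: layer [5B, align 1] → 25
@25: height [1B, align 1] → 26
+2 pad (align 4)
@28: mip_level [4B, align 4] → 32
size 32, align 4
data bytes 25, size 32 → padding 7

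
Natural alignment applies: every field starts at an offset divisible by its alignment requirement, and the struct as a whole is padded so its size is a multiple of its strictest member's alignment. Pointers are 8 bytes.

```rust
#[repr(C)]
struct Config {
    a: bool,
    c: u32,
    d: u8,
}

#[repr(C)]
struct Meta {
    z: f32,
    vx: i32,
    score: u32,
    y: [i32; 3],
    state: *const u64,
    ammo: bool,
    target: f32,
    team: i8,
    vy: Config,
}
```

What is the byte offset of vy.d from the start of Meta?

Config: @0: a [1B, align 1] → 1; +3 pad (align 4); @4: c [4B, align 4] → 8; @8: d [1B, align 1] → 9; +3 tail pad (align 4); size 12, align 4
@0: z [4B, align 4] → 4
@4: vx [4B, align 4] → 8
@8: score [4B, align 4] → 12
@12: y [12B, align 4] → 24
@24: state [8B, align 8] → 32
@32: ammo [1B, align 1] → 33
+3 pad (align 4)
@36: target [4B, align 4] → 40
@40: team [1B, align 1] → 41
+3 pad (align 4)
@44: vy [12B, align 4] → 56
within Config: d at 8
44 + 8 = 52

52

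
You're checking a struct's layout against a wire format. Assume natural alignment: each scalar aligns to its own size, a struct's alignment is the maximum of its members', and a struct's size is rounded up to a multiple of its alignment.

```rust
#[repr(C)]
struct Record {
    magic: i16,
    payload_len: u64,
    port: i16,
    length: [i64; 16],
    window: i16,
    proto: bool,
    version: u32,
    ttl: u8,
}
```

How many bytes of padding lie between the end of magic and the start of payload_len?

6

0..2  magic  (2B, 2-aligned)
2..8  -- padding (6B)
8..16  payload_len  (8B, 8-aligned)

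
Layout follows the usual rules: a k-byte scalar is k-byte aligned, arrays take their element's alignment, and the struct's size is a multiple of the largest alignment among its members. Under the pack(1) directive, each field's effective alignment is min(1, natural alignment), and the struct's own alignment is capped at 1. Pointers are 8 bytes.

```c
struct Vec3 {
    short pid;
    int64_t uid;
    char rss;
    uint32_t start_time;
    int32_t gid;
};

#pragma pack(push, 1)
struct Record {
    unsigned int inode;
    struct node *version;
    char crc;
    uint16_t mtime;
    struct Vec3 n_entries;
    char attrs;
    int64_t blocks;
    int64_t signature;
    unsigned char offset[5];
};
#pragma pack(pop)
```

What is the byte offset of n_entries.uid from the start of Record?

Vec3: 0..2  pid  (2B, 2-aligned); 2..8  -- padding (6B); 8..16  uid  (8B, 8-aligned); 16..17  rss  (1B, 1-aligned); 17..20  -- padding (3B); 20..24  start_time  (4B, 4-aligned); 24..28  gid  (4B, 4-aligned); 28..32  -- tail padding (4B); sizeof = 32, alignof = 8
0..4  inode  (4B, 1-aligned)
4..12  version  (8B, 1-aligned)
12..13  crc  (1B, 1-aligned)
13..15  mtime  (2B, 1-aligned)
15..47  n_entries  (32B, 1-aligned)
within Vec3: uid at 8
15 + 8 = 23

23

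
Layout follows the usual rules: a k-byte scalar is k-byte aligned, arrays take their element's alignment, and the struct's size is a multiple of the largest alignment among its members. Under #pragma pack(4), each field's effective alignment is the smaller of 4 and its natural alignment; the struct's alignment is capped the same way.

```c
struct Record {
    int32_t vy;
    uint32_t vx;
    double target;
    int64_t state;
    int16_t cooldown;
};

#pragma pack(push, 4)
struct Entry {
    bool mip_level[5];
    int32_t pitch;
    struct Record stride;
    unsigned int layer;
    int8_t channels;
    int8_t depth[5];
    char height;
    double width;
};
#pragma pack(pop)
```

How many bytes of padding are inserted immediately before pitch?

3

Record: @0: vy [4B, align 4] → 4; @4: vx [4B, align 4] → 8; @8: target [8B, align 8] → 16; @16: state [8B, align 8] → 24; @24: cooldown [2B, align 2] → 26; +6 tail pad (align 8); size 32, align 8
@0: mip_level [5B, align 1] → 5
+3 pad (align 4)
@8: pitch [4B, align 4] → 12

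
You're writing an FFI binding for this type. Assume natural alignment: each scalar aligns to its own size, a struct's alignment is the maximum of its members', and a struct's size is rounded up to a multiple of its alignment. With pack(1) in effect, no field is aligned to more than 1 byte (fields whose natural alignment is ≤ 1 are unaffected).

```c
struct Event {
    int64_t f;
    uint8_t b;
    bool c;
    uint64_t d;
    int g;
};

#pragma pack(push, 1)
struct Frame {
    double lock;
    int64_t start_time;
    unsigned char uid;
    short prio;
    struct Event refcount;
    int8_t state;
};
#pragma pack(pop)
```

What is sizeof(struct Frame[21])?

Event: @0: f [8B, align 8] → 8; @8: b [1B, align 1] → 9; @9: c [1B, align 1] → 10; +6 pad (align 8); @16: d [8B, align 8] → 24; @24: g [4B, align 4] → 28; +4 tail pad (align 8); size 32, align 8
@0: lock [8B, align 1] → 8
@8: start_time [8B, align 1] → 16
@16: uid [1B, align 1] → 17
@17: prio [2B, align 1] → 19
@19: refcount [32B, align 1] → 51
@51: state [1B, align 1] → 52
size 52, align 1
array of 21: 21 × 52 = 1092

1092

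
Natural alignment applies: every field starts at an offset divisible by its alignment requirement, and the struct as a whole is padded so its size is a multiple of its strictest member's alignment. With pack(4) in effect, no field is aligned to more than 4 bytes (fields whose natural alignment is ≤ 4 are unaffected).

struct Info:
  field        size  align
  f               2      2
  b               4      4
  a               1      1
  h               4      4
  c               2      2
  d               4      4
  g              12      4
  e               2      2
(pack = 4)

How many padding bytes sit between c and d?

2

f at 0 (size 2, align 2) → ends 2
pad 2 to align 4 for b
b at 4 (size 4, align 4) → ends 8
a at 8 (size 1, align 1) → ends 9
pad 3 to align 4 for h
h at 12 (size 4, align 4) → ends 16
c at 16 (size 2, align 2) → ends 18
pad 2 to align 4 for d
d at 20 (size 4, align 4) → ends 24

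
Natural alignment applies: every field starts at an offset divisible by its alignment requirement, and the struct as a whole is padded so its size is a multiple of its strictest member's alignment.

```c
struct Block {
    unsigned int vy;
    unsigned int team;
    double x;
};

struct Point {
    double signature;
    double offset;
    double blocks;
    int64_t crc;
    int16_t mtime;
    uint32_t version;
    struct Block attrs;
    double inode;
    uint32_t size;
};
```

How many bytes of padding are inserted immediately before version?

2

Block: vy at 0 (size 4, align 4) → ends 4; team at 4 (size 4, align 4) → ends 8; x at 8 (size 8, align 8) → ends 16; total 16 bytes, alignment 8
signature at 0 (size 8, align 8) → ends 8
offset at 8 (size 8, align 8) → ends 16
blocks at 16 (size 8, align 8) → ends 24
crc at 24 (size 8, align 8) → ends 32
mtime at 32 (size 2, align 2) → ends 34
pad 2 to align 4 for version
version at 36 (size 4, align 4) → ends 40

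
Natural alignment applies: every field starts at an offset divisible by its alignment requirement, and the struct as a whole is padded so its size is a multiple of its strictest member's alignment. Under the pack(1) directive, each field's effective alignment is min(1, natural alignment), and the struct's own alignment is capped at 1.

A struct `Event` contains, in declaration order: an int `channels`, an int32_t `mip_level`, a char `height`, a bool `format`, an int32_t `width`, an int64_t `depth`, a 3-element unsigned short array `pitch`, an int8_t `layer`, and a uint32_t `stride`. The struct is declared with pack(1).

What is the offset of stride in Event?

29

channels at 0 (size 4, align 1) → ends 4
mip_level at 4 (size 4, align 1) → ends 8
height at 8 (size 1, align 1) → ends 9
format at 9 (size 1, align 1) → ends 10
width at 10 (size 4, align 1) → ends 14
depth at 14 (size 8, align 1) → ends 22
pitch at 22 (size 6, align 1) → ends 28
layer at 28 (size 1, align 1) → ends 29
stride at 29 (size 4, align 1) → ends 33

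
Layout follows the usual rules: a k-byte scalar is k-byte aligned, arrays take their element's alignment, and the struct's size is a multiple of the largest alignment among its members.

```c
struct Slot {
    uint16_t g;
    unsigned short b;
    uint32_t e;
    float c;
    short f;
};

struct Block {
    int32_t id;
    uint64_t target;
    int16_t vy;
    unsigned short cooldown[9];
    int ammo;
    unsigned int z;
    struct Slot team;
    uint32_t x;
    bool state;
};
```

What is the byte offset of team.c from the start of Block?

52

Slot: g at 0 (size 2, align 2) → ends 2; b at 2 (size 2, align 2) → ends 4; e at 4 (size 4, align 4) → ends 8; c at 8 (size 4, align 4) → ends 12; f at 12 (size 2, align 2) → ends 14; tail pad 2 to reach multiple of 4; total 16 bytes, alignment 4
id at 0 (size 4, align 4) → ends 4
pad 4 to align 8 for target
target at 8 (size 8, align 8) → ends 16
vy at 16 (size 2, align 2) → ends 18
cooldown at 18 (size 18, align 2) → ends 36
ammo at 36 (size 4, align 4) → ends 40
z at 40 (size 4, align 4) → ends 44
team at 44 (size 16, align 4) → ends 60
within Slot: c at 8
44 + 8 = 52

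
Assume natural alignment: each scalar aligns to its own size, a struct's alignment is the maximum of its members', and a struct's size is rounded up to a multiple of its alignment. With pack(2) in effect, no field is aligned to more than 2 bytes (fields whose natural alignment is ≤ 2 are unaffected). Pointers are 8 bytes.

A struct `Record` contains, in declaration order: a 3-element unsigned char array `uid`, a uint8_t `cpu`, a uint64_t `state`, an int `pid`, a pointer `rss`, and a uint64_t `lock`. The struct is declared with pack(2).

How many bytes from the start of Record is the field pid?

@0: uid [3B, align 1] → 3
@3: cpu [1B, align 1] → 4
@4: state [8B, align 2] → 12
@12: pid [4B, align 2] → 16

12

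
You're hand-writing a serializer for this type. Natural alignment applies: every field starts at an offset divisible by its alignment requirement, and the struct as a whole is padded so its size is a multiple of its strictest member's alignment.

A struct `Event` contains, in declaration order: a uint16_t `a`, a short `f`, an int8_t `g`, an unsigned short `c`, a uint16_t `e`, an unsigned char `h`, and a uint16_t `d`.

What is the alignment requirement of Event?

member alignments: a=2, f=2, g=1, c=2, e=2, h=1, d=2
max = 2

2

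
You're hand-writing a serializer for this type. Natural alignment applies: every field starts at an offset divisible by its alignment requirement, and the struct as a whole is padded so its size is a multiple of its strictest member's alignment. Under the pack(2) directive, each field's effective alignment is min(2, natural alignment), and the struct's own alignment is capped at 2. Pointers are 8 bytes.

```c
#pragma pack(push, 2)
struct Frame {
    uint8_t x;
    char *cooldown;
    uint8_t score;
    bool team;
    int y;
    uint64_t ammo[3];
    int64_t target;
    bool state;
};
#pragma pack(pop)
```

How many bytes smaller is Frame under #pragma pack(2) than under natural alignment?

natural layout:
  @0: x [1B, align 1] → 1
  +7 pad (align 8)
  @8: cooldown [8B, align 8] → 16
  @16: score [1B, align 1] → 17
  @17: team [1B, align 1] → 18
  +2 pad (align 4)
  @20: y [4B, align 4] → 24
  @24: ammo [24B, align 8] → 48
  @48: target [8B, align 8] → 56
  @56: state [1B, align 1] → 57
  +7 tail pad (align 8)
  size 64, align 8
packed(2) layout:
  @0: x [1B, align 1] → 1
  +1 pad (align 2)
  @2: cooldown [8B, align 2] → 10
  @10: score [1B, align 1] → 11
  @11: team [1B, align 1] → 12
  @12: y [4B, align 2] → 16
  @16: ammo [24B, align 2] → 40
  @40: target [8B, align 2] → 48
  @48: state [1B, align 1] → 49
  +1 tail pad (align 2)
  size 50, align 2
64 − 50 = 14

14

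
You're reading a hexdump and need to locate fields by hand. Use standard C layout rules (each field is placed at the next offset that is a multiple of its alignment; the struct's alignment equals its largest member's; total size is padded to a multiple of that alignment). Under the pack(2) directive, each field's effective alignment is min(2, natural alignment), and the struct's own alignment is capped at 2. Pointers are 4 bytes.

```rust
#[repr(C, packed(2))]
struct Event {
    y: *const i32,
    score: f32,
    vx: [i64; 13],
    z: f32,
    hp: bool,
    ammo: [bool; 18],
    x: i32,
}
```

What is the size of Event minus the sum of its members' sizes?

1

0..4  y  (4B, 2-aligned)
4..8  score  (4B, 2-aligned)
8..112  vx  (104B, 2-aligned)
112..116  z  (4B, 2-aligned)
116..117  hp  (1B, 1-aligned)
117..135  ammo  (18B, 1-aligned)
135..136  -- padding (1B)
136..140  x  (4B, 2-aligned)
sizeof = 140, alignof = 2
data bytes 139, size 140 → padding 1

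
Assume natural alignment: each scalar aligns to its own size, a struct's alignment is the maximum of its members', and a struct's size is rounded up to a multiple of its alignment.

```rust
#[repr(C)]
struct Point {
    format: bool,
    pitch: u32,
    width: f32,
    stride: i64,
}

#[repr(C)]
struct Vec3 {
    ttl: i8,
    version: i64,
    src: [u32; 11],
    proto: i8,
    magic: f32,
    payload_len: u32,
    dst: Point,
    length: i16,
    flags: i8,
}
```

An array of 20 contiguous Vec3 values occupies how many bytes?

2080

Point: format at 0 (size 1, align 1) → ends 1; pad 3 to align 4 for pitch; pitch at 4 (size 4, align 4) → ends 8; width at 8 (size 4, align 4) → ends 12; pad 4 to align 8 for stride; stride at 16 (size 8, align 8) → ends 24; total 24 bytes, alignment 8
ttl at 0 (size 1, align 1) → ends 1
pad 7 to align 8 for version
version at 8 (size 8, align 8) → ends 16
src at 16 (size 44, align 4) → ends 60
proto at 60 (size 1, align 1) → ends 61
pad 3 to align 4 for magic
magic at 64 (size 4, align 4) → ends 68
payload_len at 68 (size 4, align 4) → ends 72
dst at 72 (size 24, align 8) → ends 96
length at 96 (size 2, align 2) → ends 98
flags at 98 (size 1, align 1) → ends 99
tail pad 5 to reach multiple of 8
total 104 bytes, alignment 8
array of 20: 20 × 104 = 2080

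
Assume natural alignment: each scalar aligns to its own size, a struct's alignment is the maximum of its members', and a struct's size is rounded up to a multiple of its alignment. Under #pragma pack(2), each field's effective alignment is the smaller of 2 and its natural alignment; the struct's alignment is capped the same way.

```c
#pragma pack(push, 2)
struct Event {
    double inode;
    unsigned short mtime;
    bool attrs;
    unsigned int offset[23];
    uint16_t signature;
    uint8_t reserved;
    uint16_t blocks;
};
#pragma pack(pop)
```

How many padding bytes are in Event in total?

2

inode at 0 (size 8, align 2) → ends 8
mtime at 8 (size 2, align 2) → ends 10
attrs at 10 (size 1, align 1) → ends 11
pad 1 to align 2 for offset
offset at 12 (size 92, align 2) → ends 104
signature at 104 (size 2, align 2) → ends 106
reserved at 106 (size 1, align 1) → ends 107
pad 1 to align 2 for blocks
blocks at 108 (size 2, align 2) → ends 110
total 110 bytes, alignment 2
data bytes 108, size 110 → padding 2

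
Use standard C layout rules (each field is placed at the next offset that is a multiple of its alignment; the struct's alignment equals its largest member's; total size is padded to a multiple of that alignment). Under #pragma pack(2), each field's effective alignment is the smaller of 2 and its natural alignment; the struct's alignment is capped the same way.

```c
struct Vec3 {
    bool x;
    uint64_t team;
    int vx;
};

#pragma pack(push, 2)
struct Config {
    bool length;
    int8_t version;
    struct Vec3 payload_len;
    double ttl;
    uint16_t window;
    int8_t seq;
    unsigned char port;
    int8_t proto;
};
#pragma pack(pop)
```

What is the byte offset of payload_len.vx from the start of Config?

18

Vec3: 0..1  x  (1B, 1-aligned); 1..8  -- padding (7B); 8..16  team  (8B, 8-aligned); 16..20  vx  (4B, 4-aligned); 20..24  -- tail padding (4B); sizeof = 24, alignof = 8
0..1  length  (1B, 1-aligned)
1..2  version  (1B, 1-aligned)
2..26  payload_len  (24B, 2-aligned)
within Vec3: vx at 16
2 + 16 = 18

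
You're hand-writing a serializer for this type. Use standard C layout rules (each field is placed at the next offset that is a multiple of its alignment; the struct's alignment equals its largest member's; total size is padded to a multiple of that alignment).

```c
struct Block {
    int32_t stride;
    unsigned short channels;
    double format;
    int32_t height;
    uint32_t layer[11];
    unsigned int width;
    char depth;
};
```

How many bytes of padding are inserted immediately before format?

0..4  stride  (4B, 4-aligned)
4..6  channels  (2B, 2-aligned)
6..8  -- padding (2B)
8..16  format  (8B, 8-aligned)

2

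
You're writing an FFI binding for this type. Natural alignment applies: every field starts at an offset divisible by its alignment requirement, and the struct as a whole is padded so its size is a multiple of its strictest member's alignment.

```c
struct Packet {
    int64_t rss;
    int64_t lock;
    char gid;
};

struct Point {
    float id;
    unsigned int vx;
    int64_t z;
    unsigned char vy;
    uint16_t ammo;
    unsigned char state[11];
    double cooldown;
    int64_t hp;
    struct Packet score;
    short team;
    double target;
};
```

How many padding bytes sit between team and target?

6

Packet: rss at 0 (size 8, align 8) → ends 8; lock at 8 (size 8, align 8) → ends 16; gid at 16 (size 1, align 1) → ends 17; tail pad 7 to reach multiple of 8; total 24 bytes, alignment 8
id at 0 (size 4, align 4) → ends 4
vx at 4 (size 4, align 4) → ends 8
z at 8 (size 8, align 8) → ends 16
vy at 16 (size 1, align 1) → ends 17
pad 1 to align 2 for ammo
ammo at 18 (size 2, align 2) → ends 20
state at 20 (size 11, align 1) → ends 31
pad 1 to align 8 for cooldown
cooldown at 32 (size 8, align 8) → ends 40
hp at 40 (size 8, align 8) → ends 48
score at 48 (size 24, align 8) → ends 72
team at 72 (size 2, align 2) → ends 74
pad 6 to align 8 for target
target at 80 (size 8, align 8) → ends 88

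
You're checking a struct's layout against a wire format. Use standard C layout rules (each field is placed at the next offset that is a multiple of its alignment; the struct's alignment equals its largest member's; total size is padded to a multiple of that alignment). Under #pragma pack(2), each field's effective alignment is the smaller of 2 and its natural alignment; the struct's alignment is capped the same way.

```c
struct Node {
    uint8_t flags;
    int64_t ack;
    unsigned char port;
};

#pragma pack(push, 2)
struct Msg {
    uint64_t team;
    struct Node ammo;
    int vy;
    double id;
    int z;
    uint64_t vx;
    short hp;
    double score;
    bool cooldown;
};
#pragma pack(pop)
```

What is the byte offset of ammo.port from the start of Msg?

24

Node: @0: flags [1B, align 1] → 1; +7 pad (align 8); @8: ack [8B, align 8] → 16; @16: port [1B, align 1] → 17; +7 tail pad (align 8); size 24, align 8
@0: team [8B, align 2] → 8
@8: ammo [24B, align 2] → 32
within Node: port at 16
8 + 16 = 24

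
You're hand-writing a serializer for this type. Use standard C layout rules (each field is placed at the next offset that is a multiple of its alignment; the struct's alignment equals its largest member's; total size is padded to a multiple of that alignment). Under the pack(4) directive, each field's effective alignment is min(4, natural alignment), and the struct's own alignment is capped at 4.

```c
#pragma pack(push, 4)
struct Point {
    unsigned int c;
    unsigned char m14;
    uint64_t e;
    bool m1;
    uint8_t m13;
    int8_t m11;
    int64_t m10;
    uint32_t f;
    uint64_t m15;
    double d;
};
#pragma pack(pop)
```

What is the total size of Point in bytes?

48 bytes

@0: c [4B, align 4] → 4
@4: m14 [1B, align 1] → 5
+3 pad (align 4)
@8: e [8B, align 4] → 16
@16: m1 [1B, align 1] → 17
@17: m13 [1B, align 1] → 18
@18: m11 [1B, align 1] → 19
+1 pad (align 4)
@20: m10 [8B, align 4] → 28
@28: f [4B, align 4] → 32
@32: m15 [8B, align 4] → 40
@40: d [8B, align 4] → 48
size 48, align 4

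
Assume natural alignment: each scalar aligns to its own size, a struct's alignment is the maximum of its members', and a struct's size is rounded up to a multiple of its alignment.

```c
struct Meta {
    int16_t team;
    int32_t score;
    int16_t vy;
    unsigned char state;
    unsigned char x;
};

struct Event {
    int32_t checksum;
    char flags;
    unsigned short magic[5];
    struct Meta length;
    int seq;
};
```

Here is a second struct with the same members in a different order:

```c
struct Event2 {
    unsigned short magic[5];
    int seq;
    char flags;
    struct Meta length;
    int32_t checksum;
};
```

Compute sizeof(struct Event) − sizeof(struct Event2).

Meta: 0..2  team  (2B, 2-aligned); 2..4  -- padding (2B); 4..8  score  (4B, 4-aligned); 8..10  vy  (2B, 2-aligned); 10..11  state  (1B, 1-aligned); 11..12  x  (1B, 1-aligned); sizeof = 12, alignof = 4
0..4  checksum  (4B, 4-aligned)
4..5  flags  (1B, 1-aligned)
5..6  -- padding (1B)
6..16  magic  (10B, 2-aligned)
16..28  length  (12B, 4-aligned)
28..32  seq  (4B, 4-aligned)
sizeof = 32, alignof = 4
— Event2 —
0..10  magic  (10B, 2-aligned)
10..12  -- padding (2B)
12..16  seq  (4B, 4-aligned)
16..17  flags  (1B, 1-aligned)
17..20  -- padding (3B)
20..32  length  (12B, 4-aligned)
32..36  checksum  (4B, 4-aligned)
sizeof = 36, alignof = 4
32 − 36 = -4

-4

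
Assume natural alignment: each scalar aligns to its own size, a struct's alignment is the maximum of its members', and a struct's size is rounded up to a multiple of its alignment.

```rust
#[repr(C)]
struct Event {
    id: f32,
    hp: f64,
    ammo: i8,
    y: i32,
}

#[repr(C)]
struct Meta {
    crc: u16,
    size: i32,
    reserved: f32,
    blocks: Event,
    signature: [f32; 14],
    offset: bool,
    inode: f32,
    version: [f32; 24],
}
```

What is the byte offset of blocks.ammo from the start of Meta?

32

Event: @0: id [4B, align 4] → 4; +4 pad (align 8); @8: hp [8B, align 8] → 16; @16: ammo [1B, align 1] → 17; +3 pad (align 4); @20: y [4B, align 4] → 24; size 24, align 8
@0: crc [2B, align 2] → 2
+2 pad (align 4)
@4: size [4B, align 4] → 8
@8: reserved [4B, align 4] → 12
+4 pad (align 8)
@16: blocks [24B, align 8] → 40
within Event: ammo at 16
16 + 16 = 32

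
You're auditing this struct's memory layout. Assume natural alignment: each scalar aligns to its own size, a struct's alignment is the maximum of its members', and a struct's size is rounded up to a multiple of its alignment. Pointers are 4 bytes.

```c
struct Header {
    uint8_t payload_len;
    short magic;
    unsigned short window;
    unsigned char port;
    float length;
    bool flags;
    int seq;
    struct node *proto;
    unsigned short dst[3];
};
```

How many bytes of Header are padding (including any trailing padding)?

7

0..1  payload_len  (1B, 1-aligned)
1..2  -- padding (1B)
2..4  magic  (2B, 2-aligned)
4..6  window  (2B, 2-aligned)
6..7  port  (1B, 1-aligned)
7..8  -- padding (1B)
8..12  length  (4B, 4-aligned)
12..13  flags  (1B, 1-aligned)
13..16  -- padding (3B)
16..20  seq  (4B, 4-aligned)
20..24  proto  (4B, 4-aligned)
24..30  dst  (6B, 2-aligned)
30..32  -- tail padding (2B)
sizeof = 32, alignof = 4
data bytes 25, size 32 → padding 7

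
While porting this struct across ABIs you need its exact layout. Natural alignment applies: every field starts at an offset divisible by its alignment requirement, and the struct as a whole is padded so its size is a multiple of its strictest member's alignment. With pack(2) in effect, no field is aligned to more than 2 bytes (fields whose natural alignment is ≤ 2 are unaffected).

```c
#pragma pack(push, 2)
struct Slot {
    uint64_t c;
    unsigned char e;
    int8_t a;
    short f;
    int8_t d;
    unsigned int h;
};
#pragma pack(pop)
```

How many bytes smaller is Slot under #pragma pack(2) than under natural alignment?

natural layout:
  c at 0 (size 8, align 8) → ends 8
  e at 8 (size 1, align 1) → ends 9
  a at 9 (size 1, align 1) → ends 10
  f at 10 (size 2, align 2) → ends 12
  d at 12 (size 1, align 1) → ends 13
  pad 3 to align 4 for h
  h at 16 (size 4, align 4) → ends 20
  tail pad 4 to reach multiple of 8
  total 24 bytes, alignment 8
packed(2) layout:
  c at 0 (size 8, align 2) → ends 8
  e at 8 (size 1, align 1) → ends 9
  a at 9 (size 1, align 1) → ends 10
  f at 10 (size 2, align 2) → ends 12
  d at 12 (size 1, align 1) → ends 13
  pad 1 to align 2 for h
  h at 14 (size 4, align 2) → ends 18
  total 18 bytes, alignment 2
24 − 18 = 6

6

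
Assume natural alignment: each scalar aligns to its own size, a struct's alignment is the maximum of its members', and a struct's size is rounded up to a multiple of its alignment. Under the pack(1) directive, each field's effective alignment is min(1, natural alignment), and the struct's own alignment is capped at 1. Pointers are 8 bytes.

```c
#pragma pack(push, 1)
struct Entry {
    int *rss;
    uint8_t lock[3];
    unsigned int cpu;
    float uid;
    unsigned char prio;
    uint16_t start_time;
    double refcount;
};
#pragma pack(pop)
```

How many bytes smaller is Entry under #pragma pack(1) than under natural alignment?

2

natural layout:
  @0: rss [8B, align 8] → 8
  @8: lock [3B, align 1] → 11
  +1 pad (align 4)
  @12: cpu [4B, align 4] → 16
  @16: uid [4B, align 4] → 20
  @20: prio [1B, align 1] → 21
  +1 pad (align 2)
  @22: start_time [2B, align 2] → 24
  @24: refcount [8B, align 8] → 32
  size 32, align 8
packed(1) layout:
  @0: rss [8B, align 1] → 8
  @8: lock [3B, align 1] → 11
  @11: cpu [4B, align 1] → 15
  @15: uid [4B, align 1] → 19
  @19: prio [1B, align 1] → 20
  @20: start_time [2B, align 1] → 22
  @22: refcount [8B, align 1] → 30
  size 30, align 1
32 − 30 = 2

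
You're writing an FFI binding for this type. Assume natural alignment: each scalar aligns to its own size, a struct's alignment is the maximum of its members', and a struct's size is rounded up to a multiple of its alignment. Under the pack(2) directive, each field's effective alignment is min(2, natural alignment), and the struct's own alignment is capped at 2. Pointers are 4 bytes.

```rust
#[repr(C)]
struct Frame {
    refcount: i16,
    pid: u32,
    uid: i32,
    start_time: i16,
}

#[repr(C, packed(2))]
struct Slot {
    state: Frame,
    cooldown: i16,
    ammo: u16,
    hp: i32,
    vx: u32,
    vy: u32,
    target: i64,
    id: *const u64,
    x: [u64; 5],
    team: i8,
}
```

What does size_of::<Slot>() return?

Frame: @0: refcount [2B, align 2] → 2; +2 pad (align 4); @4: pid [4B, align 4] → 8; @8: uid [4B, align 4] → 12; @12: start_time [2B, align 2] → 14; +2 tail pad (align 4); size 16, align 4
@0: state [16B, align 2] → 16
@16: cooldown [2B, align 2] → 18
@18: ammo [2B, align 2] → 20
@20: hp [4B, align 2] → 24
@24: vx [4B, align 2] → 28
@28: vy [4B, align 2] → 32
@32: target [8B, align 2] → 40
@40: id [4B, align 2] → 44
@44: x [40B, align 2] → 84
@84: team [1B, align 1] → 85
+1 tail pad (align 2)
size 86, align 2

86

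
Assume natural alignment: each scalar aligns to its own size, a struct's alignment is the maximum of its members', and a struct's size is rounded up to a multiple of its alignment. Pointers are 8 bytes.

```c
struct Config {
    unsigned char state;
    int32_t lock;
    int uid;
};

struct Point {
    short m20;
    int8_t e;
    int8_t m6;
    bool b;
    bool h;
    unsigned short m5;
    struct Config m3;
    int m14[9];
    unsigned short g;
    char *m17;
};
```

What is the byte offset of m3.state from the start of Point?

8

Config: state at 0 (size 1, align 1) → ends 1; pad 3 to align 4 for lock; lock at 4 (size 4, align 4) → ends 8; uid at 8 (size 4, align 4) → ends 12; total 12 bytes, alignment 4
m20 at 0 (size 2, align 2) → ends 2
e at 2 (size 1, align 1) → ends 3
m6 at 3 (size 1, align 1) → ends 4
b at 4 (size 1, align 1) → ends 5
h at 5 (size 1, align 1) → ends 6
m5 at 6 (size 2, align 2) → ends 8
m3 at 8 (size 12, align 4) → ends 20
within Config: state at 0
8 + 0 = 8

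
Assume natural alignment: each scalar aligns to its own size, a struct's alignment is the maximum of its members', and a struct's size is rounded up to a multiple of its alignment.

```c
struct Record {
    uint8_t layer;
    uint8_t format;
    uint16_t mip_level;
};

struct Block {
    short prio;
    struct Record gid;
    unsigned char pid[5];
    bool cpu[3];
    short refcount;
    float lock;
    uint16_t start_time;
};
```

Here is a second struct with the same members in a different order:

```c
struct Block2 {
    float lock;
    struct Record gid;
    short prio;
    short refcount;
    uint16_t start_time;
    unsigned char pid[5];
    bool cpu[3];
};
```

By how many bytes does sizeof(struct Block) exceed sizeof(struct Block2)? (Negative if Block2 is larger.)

0

Record: @0: layer [1B, align 1] → 1; @1: format [1B, align 1] → 2; @2: mip_level [2B, align 2] → 4; size 4, align 2
@0: prio [2B, align 2] → 2
@2: gid [4B, align 2] → 6
@6: pid [5B, align 1] → 11
@11: cpu [3B, align 1] → 14
@14: refcount [2B, align 2] → 16
@16: lock [4B, align 4] → 20
@20: start_time [2B, align 2] → 22
+2 tail pad (align 4)
size 24, align 4
— Block2 —
@0: lock [4B, align 4] → 4
@4: gid [4B, align 2] → 8
@8: prio [2B, align 2] → 10
@10: refcount [2B, align 2] → 12
@12: start_time [2B, align 2] → 14
@14: pid [5B, align 1] → 19
@19: cpu [3B, align 1] → 22
+2 tail pad (align 4)
size 24, align 4
24 − 24 = 0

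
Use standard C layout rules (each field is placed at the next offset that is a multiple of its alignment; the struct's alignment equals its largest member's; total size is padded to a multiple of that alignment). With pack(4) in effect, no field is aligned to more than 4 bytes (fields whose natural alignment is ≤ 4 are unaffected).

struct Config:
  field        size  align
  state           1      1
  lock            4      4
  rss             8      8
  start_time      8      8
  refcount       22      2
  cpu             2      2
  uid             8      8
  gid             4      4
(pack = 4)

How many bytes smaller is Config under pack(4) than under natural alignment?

natural layout:
  @0: state [1B, align 1] → 1
  +3 pad (align 4)
  @4: lock [4B, align 4] → 8
  @8: rss [8B, align 8] → 16
  @16: start_time [8B, align 8] → 24
  @24: refcount [22B, align 2] → 46
  @46: cpu [2B, align 2] → 48
  @48: uid [8B, align 8] → 56
  @56: gid [4B, align 4] → 60
  +4 tail pad (align 8)
  size 64, align 8
packed(4) layout:
  @0: state [1B, align 1] → 1
  +3 pad (align 4)
  @4: lock [4B, align 4] → 8
  @8: rss [8B, align 4] → 16
  @16: start_time [8B, align 4] → 24
  @24: refcount [22B, align 2] → 46
  @46: cpu [2B, align 2] → 48
  @48: uid [8B, align 4] → 56
  @56: gid [4B, align 4] → 60
  size 60, align 4
64 − 60 = 4

4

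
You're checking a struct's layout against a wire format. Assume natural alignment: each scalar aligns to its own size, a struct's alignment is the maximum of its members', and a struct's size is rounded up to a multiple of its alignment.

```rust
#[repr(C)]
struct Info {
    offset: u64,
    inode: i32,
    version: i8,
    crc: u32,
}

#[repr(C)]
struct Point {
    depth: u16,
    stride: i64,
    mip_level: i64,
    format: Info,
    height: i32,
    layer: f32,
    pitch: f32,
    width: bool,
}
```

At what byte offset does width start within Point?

60

Info: offset at 0 (size 8, align 8) → ends 8; inode at 8 (size 4, align 4) → ends 12; version at 12 (size 1, align 1) → ends 13; pad 3 to align 4 for crc; crc at 16 (size 4, align 4) → ends 20; tail pad 4 to reach multiple of 8; total 24 bytes, alignment 8
depth at 0 (size 2, align 2) → ends 2
pad 6 to align 8 for stride
stride at 8 (size 8, align 8) → ends 16
mip_level at 16 (size 8, align 8) → ends 24
format at 24 (size 24, align 8) → ends 48
height at 48 (size 4, align 4) → ends 52
layer at 52 (size 4, align 4) → ends 56
pitch at 56 (size 4, align 4) → ends 60
width at 60 (size 1, align 1) → ends 61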